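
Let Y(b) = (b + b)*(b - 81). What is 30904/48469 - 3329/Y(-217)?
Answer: 3835522827/6268592708 ≈ 0.61186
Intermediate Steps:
Y(b) = 2*b*(-81 + b) (Y(b) = (2*b)*(-81 + b) = 2*b*(-81 + b))
30904/48469 - 3329/Y(-217) = 30904/48469 - 3329*(-1/(434*(-81 - 217))) = 30904*(1/48469) - 3329/(2*(-217)*(-298)) = 30904/48469 - 3329/129332 = 3835522827/6268592708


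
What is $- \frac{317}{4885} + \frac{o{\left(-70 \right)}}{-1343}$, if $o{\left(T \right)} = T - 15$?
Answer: $- \frac{618}{385915} \approx -0.0016014$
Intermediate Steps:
$o{\left(T \right)} = -15 + T$
$- \frac{317}{4885} + \frac{o{\left(-70 \right)}}{-1343} = - \frac{317}{4885} + \frac{-15 - 70}{-1343} = \left(-317\right) \frac{1}{4885} - - \frac{5}{79} = - \frac{317}{4885} + \frac{5}{79} = - \frac{618}{385915}$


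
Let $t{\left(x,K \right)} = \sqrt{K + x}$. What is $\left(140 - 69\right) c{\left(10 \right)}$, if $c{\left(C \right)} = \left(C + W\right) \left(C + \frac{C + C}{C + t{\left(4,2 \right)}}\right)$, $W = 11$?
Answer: $\frac{849870}{47} - \frac{14910 \sqrt{6}}{47} \approx 17305.0$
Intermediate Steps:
$c{\left(C \right)} = \left(11 + C\right) \left(C + \frac{2 C}{C + \sqrt{6}}\right)$ ($c{\left(C \right)} = \left(C + 11\right) \left(C + \frac{C + C}{C + \sqrt{2 + 4}}\right) = \left(11 + C\right) \left(C + \frac{2 C}{C + \sqrt{6}}\right)$)
$\left(140 - 69\right) c{\left(10 \right)} = \left(140 - 69\right) \frac{10 \left(22 + 10^{2} + 11 \sqrt{6} + 13 \cdot 10 + 10 \sqrt{6}\right)}{10 + \sqrt{6}} = 71 \frac{10 \left(22 + 100 + 11 \sqrt{6} + 130 + 10 \sqrt{6}\right)}{10 + \sqrt{6}} = 71 \frac{10 \left(252 + 21 \sqrt{6}\right)}{10 + \sqrt{6}} = \frac{710 \left(252 + 21 \sqrt{6}\right)}{10 + \sqrt{6}}$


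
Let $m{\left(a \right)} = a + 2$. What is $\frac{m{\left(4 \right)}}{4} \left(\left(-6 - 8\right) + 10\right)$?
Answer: $-6$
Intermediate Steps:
$m{\left(a \right)} = 2 + a$
$\frac{m{\left(4 \right)}}{4} \left(\left(-6 - 8\right) + 10\right) = \frac{2 + 4}{4} \left(\left(-6 - 8\right) + 10\right) = 6 \cdot \frac{1}{4} \left(\left(-6 - 8\right) + 10\right) = \frac{3 \left(-14 + 10\right)}{2} = \frac{3}{2} \left(-4\right) = -6$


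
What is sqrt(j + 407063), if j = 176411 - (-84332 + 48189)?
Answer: sqrt(619617) ≈ 787.16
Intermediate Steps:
j = 212554 (j = 176411 - 1*(-36143) = 176411 + 36143 = 212554)
sqrt(j + 407063) = sqrt(212554 + 407063) = sqrt(619617)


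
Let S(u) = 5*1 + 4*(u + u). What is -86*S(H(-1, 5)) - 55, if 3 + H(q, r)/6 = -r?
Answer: 32539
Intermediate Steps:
H(q, r) = -18 - 6*r (H(q, r) = -18 + 6*(-r) = -18 - 6*r)
S(u) = 5 + 8*u (S(u) = 5 + 4*(2*u) = 5 + 8*u)
-86*S(H(-1, 5)) - 55 = -86*(5 + 8*(-18 - 6*5)) - 55 = -86*(5 + 8*(-18 - 30)) - 55 = -86*(5 + 8*(-48)) - 55 = -86*(5 - 384) - 55 = -86*(-379) - 55 = 32594 - 55 = 32539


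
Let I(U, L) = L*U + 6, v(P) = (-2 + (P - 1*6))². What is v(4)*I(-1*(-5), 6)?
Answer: 576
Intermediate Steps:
v(P) = (-8 + P)² (v(P) = (-2 + (P - 6))² = (-2 + (-6 + P))² = (-8 + P)²)
I(U, L) = 6 + L*U
v(4)*I(-1*(-5), 6) = (-8 + 4)²*(6 + 6*(-1*(-5))) = (-4)²*(6 + 6*5) = 16*(6 + 30) = 16*36 = 576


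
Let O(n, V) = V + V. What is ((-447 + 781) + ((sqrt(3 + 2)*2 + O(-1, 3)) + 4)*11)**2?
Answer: 199556 + 19536*sqrt(5) ≈ 2.4324e+5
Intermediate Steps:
O(n, V) = 2*V
((-447 + 781) + ((sqrt(3 + 2)*2 + O(-1, 3)) + 4)*11)**2 = ((-447 + 781) + ((sqrt(3 + 2)*2 + 2*3) + 4)*11)**2 = (334 + ((sqrt(5)*2 + 6) + 4)*11)**2 = (334 + ((2*sqrt(5) + 6) + 4)*11)**2 = (334 + ((6 + 2*sqrt(5)) + 4)*11)**2 = (334 + (10 + 2*sqrt(5))*11)**2 = (334 + (110 + 22*sqrt(5)))**2 = (444 + 22*sqrt(5))**2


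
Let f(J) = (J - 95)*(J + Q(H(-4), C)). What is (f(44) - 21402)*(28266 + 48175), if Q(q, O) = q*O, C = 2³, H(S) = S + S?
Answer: -1558020462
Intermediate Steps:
H(S) = 2*S
C = 8
Q(q, O) = O*q
f(J) = (-95 + J)*(-64 + J) (f(J) = (J - 95)*(J + 8*(2*(-4))) = (-95 + J)*(J + 8*(-8)) = (-95 + J)*(J - 64) = (-95 + J)*(-64 + J))
(f(44) - 21402)*(28266 + 48175) = ((6080 + 44² - 159*44) - 21402)*(28266 + 48175) = ((6080 + 1936 - 6996) - 21402)*76441 = (1020 - 21402)*76441 = -20382*76441 = -1558020462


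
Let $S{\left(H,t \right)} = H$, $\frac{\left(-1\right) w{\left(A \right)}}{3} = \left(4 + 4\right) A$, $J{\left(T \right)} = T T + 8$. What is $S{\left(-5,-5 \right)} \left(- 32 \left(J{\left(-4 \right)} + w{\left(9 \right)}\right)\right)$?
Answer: $-30720$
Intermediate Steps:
$J{\left(T \right)} = 8 + T^{2}$ ($J{\left(T \right)} = T^{2} + 8 = 8 + T^{2}$)
$w{\left(A \right)} = - 24 A$ ($w{\left(A \right)} = - 3 \left(4 + 4\right) A = - 3 \cdot 8 A = - 24 A$)
$S{\left(-5,-5 \right)} \left(- 32 \left(J{\left(-4 \right)} + w{\left(9 \right)}\right)\right) = - 5 \left(- 32 \left(\left(8 + \left(-4\right)^{2}\right) - 216\right)\right) = - 5 \left(- 32 \left(\left(8 + 16\right) - 216\right)\right) = - 5 \left(- 32 \left(24 - 216\right)\right) = - 5 \left(\left(-32\right) \left(-192\right)\right) = \left(-5\right) 6144 = -30720$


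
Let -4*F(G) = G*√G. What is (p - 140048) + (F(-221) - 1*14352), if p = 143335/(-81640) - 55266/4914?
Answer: -12218392049/79128 + 221*I*√221/4 ≈ -1.5441e+5 + 821.35*I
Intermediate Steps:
F(G) = -G^(3/2)/4 (F(G) = -G*√G/4 = -G^(3/2)/4)
p = -1028849/79128 (p = 143335*(-1/81640) - 55266*1/4914 = -28667/16328 - 9211/819 = -1028849/79128 ≈ -13.002)
(p - 140048) + (F(-221) - 1*14352) = (-1028849/79128 - 140048) + (-(-221)*I*√221/4 - 1*14352) = -11082746993/79128 + (-(-221)*I*√221/4 - 14352) = -11082746993/79128 + (221*I*√221/4 - 14352) = -11082746993/79128 + (-14352 + 221*I*√221/4) = -12218392049/79128 + 221*I*√221/4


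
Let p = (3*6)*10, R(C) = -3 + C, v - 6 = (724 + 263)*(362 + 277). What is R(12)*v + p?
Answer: 5676471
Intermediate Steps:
v = 630699 (v = 6 + (724 + 263)*(362 + 277) = 6 + 987*639 = 6 + 630693 = 630699)
p = 180 (p = 18*10 = 180)
R(12)*v + p = (-3 + 12)*630699 + 180 = 9*630699 + 180 = 5676291 + 180 = 5676471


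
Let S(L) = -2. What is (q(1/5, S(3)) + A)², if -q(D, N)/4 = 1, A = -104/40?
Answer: 1089/25 ≈ 43.560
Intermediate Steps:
A = -13/5 (A = -104*1/40 = -13/5 ≈ -2.6000)
q(D, N) = -4 (q(D, N) = -4*1 = -4)
(q(1/5, S(3)) + A)² = (-4 - 13/5)² = (-33/5)² = 1089/25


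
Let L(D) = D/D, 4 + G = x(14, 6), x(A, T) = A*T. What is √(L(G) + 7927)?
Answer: 2*√1982 ≈ 89.039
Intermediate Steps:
G = 80 (G = -4 + 14*6 = -4 + 84 = 80)
L(D) = 1
√(L(G) + 7927) = √(1 + 7927) = √7928 = 2*√1982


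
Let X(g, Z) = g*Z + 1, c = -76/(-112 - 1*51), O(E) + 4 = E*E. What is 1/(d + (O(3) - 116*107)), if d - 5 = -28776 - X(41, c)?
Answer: -163/6715293 ≈ -2.4273e-5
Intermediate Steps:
O(E) = -4 + E² (O(E) = -4 + E*E = -4 + E²)
c = 76/163 (c = -76/(-112 - 51) = -76/(-163) = -76*(-1/163) = 76/163 ≈ 0.46626)
X(g, Z) = 1 + Z*g (X(g, Z) = Z*g + 1 = 1 + Z*g)
d = -4692952/163 (d = 5 + (-28776 - (1 + (76/163)*41)) = 5 + (-28776 - (1 + 3116/163)) = 5 + (-28776 - 1*3279/163) = 5 + (-28776 - 3279/163) = 5 - 4693767/163 = -4692952/163 ≈ -28791.)
1/(d + (O(3) - 116*107)) = 1/(-4692952/163 + ((-4 + 3²) - 116*107)) = 1/(-4692952/163 + ((-4 + 9) - 12412)) = 1/(-4692952/163 + (5 - 12412)) = 1/(-4692952/163 - 12407) = 1/(-6715293/163) = -163/6715293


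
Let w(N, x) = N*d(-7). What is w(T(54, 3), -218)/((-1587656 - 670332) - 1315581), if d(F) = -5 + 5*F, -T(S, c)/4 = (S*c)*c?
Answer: -77760/3573569 ≈ -0.021760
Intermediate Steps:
T(S, c) = -4*S*c² (T(S, c) = -4*S*c*c = -4*S*c²)
w(N, x) = -40*N (w(N, x) = N*(-5 + 5*(-7)) = N*(-5 - 35) = N*(-40) = -40*N)
w(T(54, 3), -218)/((-1587656 - 670332) - 1315581) = (-(-160)*54*3²)/((-1587656 - 670332) - 1315581) = (-(-160)*54*9)/(-2257988 - 1315581) = -40*(-1944)/(-3573569) = 77760*(-1/3573569) = -77760/3573569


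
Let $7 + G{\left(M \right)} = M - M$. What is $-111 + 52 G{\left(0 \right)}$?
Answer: $-475$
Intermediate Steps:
$G{\left(M \right)} = -7$ ($G{\left(M \right)} = -7 + \left(M - M\right) = -7 + 0 = -7$)
$-111 + 52 G{\left(0 \right)} = -111 + 52 \left(-7\right) = -111 - 364 = -475$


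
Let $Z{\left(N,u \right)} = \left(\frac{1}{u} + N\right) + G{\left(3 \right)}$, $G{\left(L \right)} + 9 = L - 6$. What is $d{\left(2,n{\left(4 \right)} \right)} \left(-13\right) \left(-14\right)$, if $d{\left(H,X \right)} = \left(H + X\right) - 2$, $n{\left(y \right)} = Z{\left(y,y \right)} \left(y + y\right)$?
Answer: $-11284$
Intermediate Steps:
$G{\left(L \right)} = -15 + L$ ($G{\left(L \right)} = -9 + \left(L - 6\right) = -9 + \left(-6 + L\right) = -15 + L$)
$Z{\left(N,u \right)} = -12 + N + \frac{1}{u}$ ($Z{\left(N,u \right)} = \left(\frac{1}{u} + N\right) + \left(-15 + 3\right) = \left(N + \frac{1}{u}\right) - 12 = -12 + N + \frac{1}{u}$)
$n{\left(y \right)} = 2 y \left(-12 + y + \frac{1}{y}\right)$ ($n{\left(y \right)} = \left(-12 + y + \frac{1}{y}\right) \left(y + y\right) = \left(-12 + y + \frac{1}{y}\right) 2 y = 2 y \left(-12 + y + \frac{1}{y}\right)$)
$d{\left(H,X \right)} = -2 + H + X$
$d{\left(2,n{\left(4 \right)} \right)} \left(-13\right) \left(-14\right) = \left(-2 + 2 + \left(2 + 2 \cdot 4 \left(-12 + 4\right)\right)\right) \left(-13\right) \left(-14\right) = \left(-2 + 2 + \left(2 + 2 \cdot 4 \left(-8\right)\right)\right) \left(-13\right) \left(-14\right) = \left(-2 + 2 + \left(2 - 64\right)\right) \left(-13\right) \left(-14\right) = \left(-2 + 2 - 62\right) \left(-13\right) \left(-14\right) = \left(-62\right) \left(-13\right) \left(-14\right) = 806 \left(-14\right) = -11284$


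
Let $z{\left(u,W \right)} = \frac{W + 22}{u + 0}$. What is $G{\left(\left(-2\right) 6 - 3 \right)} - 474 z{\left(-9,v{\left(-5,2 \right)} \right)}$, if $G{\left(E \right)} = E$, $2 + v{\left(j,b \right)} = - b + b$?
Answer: $\frac{3115}{3} \approx 1038.3$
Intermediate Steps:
$v{\left(j,b \right)} = -2$ ($v{\left(j,b \right)} = -2 + \left(- b + b\right) = -2 + 0 = -2$)
$z{\left(u,W \right)} = \frac{22 + W}{u}$
$G{\left(\left(-2\right) 6 - 3 \right)} - 474 z{\left(-9,v{\left(-5,2 \right)} \right)} = \left(\left(-2\right) 6 - 3\right) - 474 \frac{22 - 2}{-9} = \left(-12 - 3\right) - 474 \left(\left(- \frac{1}{9}\right) 20\right) = -15 - - \frac{3160}{3} = -15 + \frac{3160}{3} = \frac{3115}{3}$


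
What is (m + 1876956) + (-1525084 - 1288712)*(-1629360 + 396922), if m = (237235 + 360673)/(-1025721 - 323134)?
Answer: 4677601172179415512/1348855 ≈ 3.4678e+12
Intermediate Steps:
m = -597908/1348855 (m = 597908/(-1348855) = 597908*(-1/1348855) = -597908/1348855 ≈ -0.44327)
(m + 1876956) + (-1525084 - 1288712)*(-1629360 + 396922) = (-597908/1348855 + 1876956) + (-1525084 - 1288712)*(-1629360 + 396922) = 2531740887472/1348855 - 2813796*(-1232438) = 2531740887472/1348855 + 3467829114648 = 4677601172179415512/1348855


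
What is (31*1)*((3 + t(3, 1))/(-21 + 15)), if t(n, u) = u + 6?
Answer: -155/3 ≈ -51.667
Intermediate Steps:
t(n, u) = 6 + u
(31*1)*((3 + t(3, 1))/(-21 + 15)) = (31*1)*((3 + (6 + 1))/(-21 + 15)) = 31*((3 + 7)/(-6)) = 31*(10*(-⅙)) = 31*(-5/3) = -155/3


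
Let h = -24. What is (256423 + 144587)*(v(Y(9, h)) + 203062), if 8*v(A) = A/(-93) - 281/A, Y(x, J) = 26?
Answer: 262528182027365/3224 ≈ 8.1429e+10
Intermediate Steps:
v(A) = -281/(8*A) - A/744 (v(A) = (A/(-93) - 281/A)/8 = (A*(-1/93) - 281/A)/8 = (-A/93 - 281/A)/8 = (-281/A - A/93)/8 = -281/(8*A) - A/744)
(256423 + 144587)*(v(Y(9, h)) + 203062) = (256423 + 144587)*((1/744)*(-26133 - 1*26²)/26 + 203062) = 401010*((1/744)*(1/26)*(-26133 - 1*676) + 203062) = 401010*((1/744)*(1/26)*(-26133 - 676) + 203062) = 401010*((1/744)*(1/26)*(-26809) + 203062) = 401010*(-26809/19344 + 203062) = 401010*(3928004519/19344) = 262528182027365/3224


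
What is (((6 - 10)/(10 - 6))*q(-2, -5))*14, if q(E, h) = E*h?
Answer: -140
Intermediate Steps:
(((6 - 10)/(10 - 6))*q(-2, -5))*14 = (((6 - 10)/(10 - 6))*(-2*(-5)))*14 = (-4/4*10)*14 = (-4*1/4*10)*14 = -1*10*14 = -10*14 = -140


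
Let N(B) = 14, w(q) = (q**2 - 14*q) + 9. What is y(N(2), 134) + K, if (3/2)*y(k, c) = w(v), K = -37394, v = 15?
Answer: -37378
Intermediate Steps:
w(q) = 9 + q**2 - 14*q
y(k, c) = 16 (y(k, c) = 2*(9 + 15**2 - 14*15)/3 = 2*(9 + 225 - 210)/3 = (2/3)*24 = 16)
y(N(2), 134) + K = 16 - 37394 = -37378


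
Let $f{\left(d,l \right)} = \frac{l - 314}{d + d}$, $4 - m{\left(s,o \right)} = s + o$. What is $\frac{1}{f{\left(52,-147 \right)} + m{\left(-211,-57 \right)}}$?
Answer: $\frac{104}{27827} \approx 0.0037374$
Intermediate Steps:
$m{\left(s,o \right)} = 4 - o - s$ ($m{\left(s,o \right)} = 4 - \left(s + o\right) = 4 - \left(o + s\right) = 4 - o - s$)
$f{\left(d,l \right)} = \frac{-314 + l}{2 d}$
$\frac{1}{f{\left(52,-147 \right)} + m{\left(-211,-57 \right)}} = \frac{1}{\frac{-314 - 147}{2 \cdot 52} - -272} = \frac{1}{\frac{1}{2} \cdot \frac{1}{52} \left(-461\right) + \left(4 + 57 + 211\right)} = \frac{1}{- \frac{461}{104} + 272} = \frac{1}{\frac{27827}{104}} = \frac{104}{27827}$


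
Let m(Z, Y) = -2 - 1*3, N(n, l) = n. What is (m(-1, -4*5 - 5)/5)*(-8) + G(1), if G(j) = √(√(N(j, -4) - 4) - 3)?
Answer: 8 + √(-3 + I*√3) ≈ 8.4817 + 1.7978*I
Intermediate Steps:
m(Z, Y) = -5 (m(Z, Y) = -2 - 3 = -5)
G(j) = √(-3 + √(-4 + j)) (G(j) = √(√(j - 4) - 3) = √(√(-4 + j) - 3) = √(-3 + √(-4 + j)))
(m(-1, -4*5 - 5)/5)*(-8) + G(1) = -5/5*(-8) + √(-3 + √(-4 + 1)) = -5*⅕*(-8) + √(-3 + √(-3)) = -1*(-8) + √(-3 + I*√3) = 8 + √(-3 + I*√3)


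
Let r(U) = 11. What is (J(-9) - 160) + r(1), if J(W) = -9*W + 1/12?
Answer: -815/12 ≈ -67.917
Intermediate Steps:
J(W) = 1/12 - 9*W (J(W) = -9*W + 1/12 = 1/12 - 9*W)
(J(-9) - 160) + r(1) = ((1/12 - 9*(-9)) - 160) + 11 = ((1/12 + 81) - 160) + 11 = (973/12 - 160) + 11 = -947/12 + 11 = -815/12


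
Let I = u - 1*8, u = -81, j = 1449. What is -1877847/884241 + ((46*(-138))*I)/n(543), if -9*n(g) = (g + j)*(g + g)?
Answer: -79245477829/17711936724 ≈ -4.4741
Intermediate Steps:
n(g) = -2*g*(1449 + g)/9 (n(g) = -(g + 1449)*(g + g)/9 = -(1449 + g)*2*g/9 = -2*g*(1449 + g)/9)
I = -89 (I = -81 - 1*8 = -81 - 8 = -89)
-1877847/884241 + ((46*(-138))*I)/n(543) = -1877847/884241 + ((46*(-138))*(-89))/((-2/9*543*(1449 + 543))) = -1877847*1/884241 + (-6348*(-89))/((-2/9*543*1992)) = -625949/294747 + 564972/(-240368) = -625949/294747 + 564972*(-1/240368) = -625949/294747 - 141243/60092 = -79245477829/17711936724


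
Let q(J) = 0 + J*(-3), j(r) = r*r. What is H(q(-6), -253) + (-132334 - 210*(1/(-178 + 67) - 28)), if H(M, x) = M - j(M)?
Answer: -4690050/37 ≈ -1.2676e+5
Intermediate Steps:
j(r) = r²
q(J) = -3*J (q(J) = 0 - 3*J = -3*J)
H(M, x) = M - M²
H(q(-6), -253) + (-132334 - 210*(1/(-178 + 67) - 28)) = (-3*(-6))*(1 - (-3)*(-6)) + (-132334 - 210*(1/(-178 + 67) - 28)) = 18*(1 - 1*18) + (-132334 - 210*(1/(-111) - 28)) = 18*(1 - 18) + (-132334 - 210*(-1/111 - 28)) = 18*(-17) + (-132334 - 210*(-3109/111)) = -306 + (-132334 + 217630/37) = -306 - 4678728/37 = -4690050/37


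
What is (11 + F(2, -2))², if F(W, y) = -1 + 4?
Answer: 196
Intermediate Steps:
F(W, y) = 3
(11 + F(2, -2))² = (11 + 3)² = 14² = 196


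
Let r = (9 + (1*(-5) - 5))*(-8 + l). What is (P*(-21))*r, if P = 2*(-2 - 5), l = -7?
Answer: 4410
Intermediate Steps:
r = 15 (r = (9 + (1*(-5) - 5))*(-8 - 7) = (9 + (-5 - 5))*(-15) = (9 - 10)*(-15) = -1*(-15) = 15)
P = -14 (P = 2*(-7) = -14)
(P*(-21))*r = -14*(-21)*15 = 294*15 = 4410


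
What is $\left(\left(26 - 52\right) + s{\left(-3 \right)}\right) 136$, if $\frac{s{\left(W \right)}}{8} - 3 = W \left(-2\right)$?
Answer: $6256$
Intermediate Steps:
$s{\left(W \right)} = 24 - 16 W$ ($s{\left(W \right)} = 24 + 8 W \left(-2\right) = 24 + 8 \left(- 2 W\right) = 24 - 16 W$)
$\left(\left(26 - 52\right) + s{\left(-3 \right)}\right) 136 = \left(\left(26 - 52\right) + \left(24 - -48\right)\right) 136 = \left(\left(26 - 52\right) + \left(24 + 48\right)\right) 136 = \left(-26 + 72\right) 136 = 46 \cdot 136 = 6256$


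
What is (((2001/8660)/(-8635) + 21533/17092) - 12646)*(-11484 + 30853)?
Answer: -39129134414113171631/159765547150 ≈ -2.4492e+8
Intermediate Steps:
(((2001/8660)/(-8635) + 21533/17092) - 12646)*(-11484 + 30853) = (((2001*(1/8660))*(-1/8635) + 21533*(1/17092)) - 12646)*19369 = (((2001/8660)*(-1/8635) + 21533/17092) - 12646)*19369 = ((-2001/74779100 + 21533/17092) - 12646)*19369 = (201273019901/159765547150 - 12646)*19369 = -2020193836238999/159765547150*19369 = -39129134414113171631/159765547150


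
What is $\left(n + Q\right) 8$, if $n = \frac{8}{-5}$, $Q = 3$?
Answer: $\frac{56}{5} \approx 11.2$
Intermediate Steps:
$n = - \frac{8}{5}$ ($n = 8 \left(- \frac{1}{5}\right) = - \frac{8}{5} \approx -1.6$)
$\left(n + Q\right) 8 = \left(- \frac{8}{5} + 3\right) 8 = \frac{7}{5} \cdot 8 = \frac{56}{5}$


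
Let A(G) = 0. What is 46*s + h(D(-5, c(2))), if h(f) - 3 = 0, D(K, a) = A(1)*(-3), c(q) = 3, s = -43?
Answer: -1975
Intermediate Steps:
D(K, a) = 0 (D(K, a) = 0*(-3) = 0)
h(f) = 3 (h(f) = 3 + 0 = 3)
46*s + h(D(-5, c(2))) = 46*(-43) + 3 = -1978 + 3 = -1975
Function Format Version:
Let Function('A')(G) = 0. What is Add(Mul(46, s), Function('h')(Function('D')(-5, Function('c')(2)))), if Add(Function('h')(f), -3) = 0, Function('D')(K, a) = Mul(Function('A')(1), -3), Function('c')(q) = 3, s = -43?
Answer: -1975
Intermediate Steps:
Function('D')(K, a) = 0 (Function('D')(K, a) = Mul(0, -3) = 0)
Function('h')(f) = 3 (Function('h')(f) = Add(3, 0) = 3)
Add(Mul(46, s), Function('h')(Function('D')(-5, Function('c')(2)))) = Add(Mul(46, -43), 3) = Add(-1978, 3) = -1975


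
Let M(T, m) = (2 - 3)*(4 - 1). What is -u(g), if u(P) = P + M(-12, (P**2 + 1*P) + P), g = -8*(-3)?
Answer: -21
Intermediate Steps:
g = 24
M(T, m) = -3 (M(T, m) = -1*3 = -3)
u(P) = -3 + P (u(P) = P - 3 = -3 + P)
-u(g) = -(-3 + 24) = -1*21 = -21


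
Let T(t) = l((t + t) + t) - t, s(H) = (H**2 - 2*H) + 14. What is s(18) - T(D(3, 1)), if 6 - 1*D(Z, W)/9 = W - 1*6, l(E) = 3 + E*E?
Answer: -87811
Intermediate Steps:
l(E) = 3 + E**2
D(Z, W) = 108 - 9*W (D(Z, W) = 54 - 9*(W - 1*6) = 54 - 9*(W - 6) = 54 - 9*(-6 + W) = 54 + (54 - 9*W) = 108 - 9*W)
s(H) = 14 + H**2 - 2*H
T(t) = 3 - t + 9*t**2 (T(t) = (3 + ((t + t) + t)**2) - t = (3 + (2*t + t)**2) - t = (3 + (3*t)**2) - t = (3 + 9*t**2) - t = 3 - t + 9*t**2)
s(18) - T(D(3, 1)) = (14 + 18**2 - 2*18) - (3 - (108 - 9*1) + 9*(108 - 9*1)**2) = (14 + 324 - 36) - (3 - (108 - 9) + 9*(108 - 9)**2) = 302 - (3 - 1*99 + 9*99**2) = 302 - (3 - 99 + 9*9801) = 302 - (3 - 99 + 88209) = 302 - 1*88113 = 302 - 88113 = -87811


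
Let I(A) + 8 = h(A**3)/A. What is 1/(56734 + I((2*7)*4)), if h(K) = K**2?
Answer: 1/550788502 ≈ 1.8156e-9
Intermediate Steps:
I(A) = -8 + A**5 (I(A) = -8 + (A**3)**2/A = -8 + A**6/A = -8 + A**5)
1/(56734 + I((2*7)*4)) = 1/(56734 + (-8 + ((2*7)*4)**5)) = 1/(56734 + (-8 + (14*4)**5)) = 1/(56734 + (-8 + 56**5)) = 1/(56734 + (-8 + 550731776)) = 1/(56734 + 550731768) = 1/550788502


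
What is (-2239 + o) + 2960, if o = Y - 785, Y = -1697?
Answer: -1761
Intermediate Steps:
o = -2482 (o = -1697 - 785 = -2482)
(-2239 + o) + 2960 = (-2239 - 2482) + 2960 = -4721 + 2960 = -1761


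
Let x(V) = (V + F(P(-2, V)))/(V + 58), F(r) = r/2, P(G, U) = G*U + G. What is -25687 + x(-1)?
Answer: -1464160/57 ≈ -25687.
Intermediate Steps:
P(G, U) = G + G*U
F(r) = r/2 (F(r) = r*(½) = r/2)
x(V) = -1/(58 + V) (x(V) = (V + (-2*(1 + V))/2)/(V + 58) = (V + (-2 - 2*V)/2)/(58 + V) = (V + (-1 - V))/(58 + V) = -1/(58 + V))
-25687 + x(-1) = -25687 - 1/(58 - 1) = -25687 - 1/57 = -1464160/57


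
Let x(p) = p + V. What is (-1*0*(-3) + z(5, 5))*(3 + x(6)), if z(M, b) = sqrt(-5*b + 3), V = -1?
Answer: 8*I*sqrt(22) ≈ 37.523*I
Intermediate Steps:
x(p) = -1 + p (x(p) = p - 1 = -1 + p)
z(M, b) = sqrt(3 - 5*b)
(-1*0*(-3) + z(5, 5))*(3 + x(6)) = (-1*0*(-3) + sqrt(3 - 5*5))*(3 + (-1 + 6)) = (0*(-3) + sqrt(3 - 25))*(3 + 5) = (0 + sqrt(-22))*8 = (0 + I*sqrt(22))*8 = (I*sqrt(22))*8 = 8*I*sqrt(22)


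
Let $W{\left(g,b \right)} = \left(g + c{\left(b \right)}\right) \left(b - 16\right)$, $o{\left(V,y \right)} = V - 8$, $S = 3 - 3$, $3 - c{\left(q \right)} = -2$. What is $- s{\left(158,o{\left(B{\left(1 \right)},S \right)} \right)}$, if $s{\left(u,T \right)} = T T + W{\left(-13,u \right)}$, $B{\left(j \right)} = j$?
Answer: $1087$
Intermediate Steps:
$c{\left(q \right)} = 5$ ($c{\left(q \right)} = 3 - -2 = 3 + 2 = 5$)
$S = 0$
$o{\left(V,y \right)} = -8 + V$
$W{\left(g,b \right)} = \left(-16 + b\right) \left(5 + g\right)$ ($W{\left(g,b \right)} = \left(g + 5\right) \left(b - 16\right) = \left(5 + g\right) \left(-16 + b\right) = \left(-16 + b\right) \left(5 + g\right)$)
$s{\left(u,T \right)} = 128 + T^{2} - 8 u$ ($s{\left(u,T \right)} = T T + \left(-80 - -208 + 5 u + u \left(-13\right)\right) = T^{2} + \left(-80 + 208 + 5 u - 13 u\right) = T^{2} - \left(-128 + 8 u\right) = 128 + T^{2} - 8 u$)
$- s{\left(158,o{\left(B{\left(1 \right)},S \right)} \right)} = - (128 + \left(-8 + 1\right)^{2} - 1264) = - (128 + \left(-7\right)^{2} - 1264) = - (128 + 49 - 1264) = \left(-1\right) \left(-1087\right) = 1087$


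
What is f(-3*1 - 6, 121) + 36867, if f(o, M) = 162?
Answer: 37029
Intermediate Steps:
f(-3*1 - 6, 121) + 36867 = 162 + 36867 = 37029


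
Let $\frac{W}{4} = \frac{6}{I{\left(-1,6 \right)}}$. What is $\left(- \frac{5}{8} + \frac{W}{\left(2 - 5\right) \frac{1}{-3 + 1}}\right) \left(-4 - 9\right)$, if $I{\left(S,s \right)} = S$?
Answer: $\frac{1729}{8} \approx 216.13$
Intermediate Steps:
$W = -24$ ($W = 4 \frac{6}{-1} = 4 \cdot 6 \left(-1\right) = 4 \left(-6\right) = -24$)
$\left(- \frac{5}{8} + \frac{W}{\left(2 - 5\right) \frac{1}{-3 + 1}}\right) \left(-4 - 9\right) = \left(- \frac{5}{8} - \frac{24}{\left(2 - 5\right) \frac{1}{-3 + 1}}\right) \left(-4 - 9\right) = \left(\left(-5\right) \frac{1}{8} - \frac{24}{\left(-3\right) \frac{1}{-2}}\right) \left(-13\right) = \left(- \frac{5}{8} - \frac{24}{\left(-3\right) \left(- \frac{1}{2}\right)}\right) \left(-13\right) = \left(- \frac{5}{8} - \frac{24}{\frac{3}{2}}\right) \left(-13\right) = \left(- \frac{5}{8} - 16\right) \left(-13\right) = \left(- \frac{133}{8}\right) \left(-13\right) = \frac{1729}{8}$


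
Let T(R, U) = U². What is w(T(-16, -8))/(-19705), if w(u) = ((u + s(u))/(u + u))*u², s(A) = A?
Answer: -4096/19705 ≈ -0.20787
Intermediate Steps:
w(u) = u² (w(u) = ((u + u)/(u + u))*u² = ((2*u)/((2*u)))*u² = ((2*u)*(1/(2*u)))*u² = 1*u² = u²)
w(T(-16, -8))/(-19705) = ((-8)²)²/(-19705) = 64²*(-1/19705) = 4096*(-1/19705) = -4096/19705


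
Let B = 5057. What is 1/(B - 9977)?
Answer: -1/4920 ≈ -0.00020325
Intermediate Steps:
1/(B - 9977) = 1/(5057 - 9977) = 1/(-4920) = -1/4920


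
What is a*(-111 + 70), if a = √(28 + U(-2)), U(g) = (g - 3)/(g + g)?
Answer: -123*√13/2 ≈ -221.74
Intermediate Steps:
U(g) = (-3 + g)/(2*g) (U(g) = (-3 + g)/((2*g)) = (-3 + g)*(1/(2*g)) = (-3 + g)/(2*g))
a = 3*√13/2 (a = √(28 + (½)*(-3 - 2)/(-2)) = √(28 + (½)*(-½)*(-5)) = √(28 + 5/4) = √(117/4) = 3*√13/2 ≈ 5.4083)
a*(-111 + 70) = (3*√13/2)*(-111 + 70) = (3*√13/2)*(-41) = -123*√13/2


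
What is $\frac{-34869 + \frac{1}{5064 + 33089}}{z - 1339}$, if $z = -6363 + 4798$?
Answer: $\frac{332589239}{27699078} \approx 12.007$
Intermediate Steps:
$z = -1565$
$\frac{-34869 + \frac{1}{5064 + 33089}}{z - 1339} = \frac{-34869 + \frac{1}{5064 + 33089}}{-1565 - 1339} = \frac{-34869 + \frac{1}{38153}}{-2904} = \left(-34869 + \frac{1}{38153}\right) \left(- \frac{1}{2904}\right) = \left(- \frac{1330356956}{38153}\right) \left(- \frac{1}{2904}\right) = \frac{332589239}{27699078}$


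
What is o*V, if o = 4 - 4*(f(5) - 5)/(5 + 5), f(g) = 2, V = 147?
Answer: 3822/5 ≈ 764.40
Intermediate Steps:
o = 26/5 (o = 4 - 4*(2 - 5)/(5 + 5) = 4 - (-12)/10 = 4 - 4*(-3/10) = 4 + 6/5 = 26/5 ≈ 5.2000)
o*V = (26/5)*147 = 3822/5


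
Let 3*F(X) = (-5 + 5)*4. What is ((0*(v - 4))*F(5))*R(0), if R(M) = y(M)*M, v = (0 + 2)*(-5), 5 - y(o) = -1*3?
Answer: 0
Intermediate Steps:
y(o) = 8 (y(o) = 5 - (-1)*3 = 5 - 1*(-3) = 5 + 3 = 8)
v = -10 (v = 2*(-5) = -10)
R(M) = 8*M
F(X) = 0 (F(X) = ((-5 + 5)*4)/3 = (0*4)/3 = (1/3)*0 = 0)
((0*(v - 4))*F(5))*R(0) = ((0*(-10 - 4))*0)*(8*0) = ((0*(-14))*0)*0 = (0*0)*0 = 0*0 = 0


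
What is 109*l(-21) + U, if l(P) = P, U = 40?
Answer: -2249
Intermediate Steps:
109*l(-21) + U = 109*(-21) + 40 = -2289 + 40 = -2249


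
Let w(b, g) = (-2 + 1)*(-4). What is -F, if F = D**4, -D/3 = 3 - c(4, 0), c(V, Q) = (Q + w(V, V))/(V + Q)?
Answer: -1296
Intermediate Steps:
w(b, g) = 4 (w(b, g) = -1*(-4) = 4)
c(V, Q) = (4 + Q)/(Q + V) (c(V, Q) = (Q + 4)/(V + Q) = (4 + Q)/(Q + V))
D = -6 (D = -3*(3 - (4 + 0)/(0 + 4)) = -3*(3 - 4/4) = -3*(3 - 1*1) = -3*(3 - 1) = -3*2 = -6)
F = 1296 (F = (-6)**4 = 1296)
-F = -1*1296 = -1296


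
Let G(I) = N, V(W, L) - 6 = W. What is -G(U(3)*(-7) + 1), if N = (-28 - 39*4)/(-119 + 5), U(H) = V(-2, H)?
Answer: -92/57 ≈ -1.6140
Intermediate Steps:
V(W, L) = 6 + W
U(H) = 4 (U(H) = 6 - 2 = 4)
N = 92/57 (N = (-28 - 156)/(-114) = -184*(-1/114) = 92/57 ≈ 1.6140)
G(I) = 92/57
-G(U(3)*(-7) + 1) = -1*92/57 = -92/57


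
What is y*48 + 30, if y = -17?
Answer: -786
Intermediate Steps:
y*48 + 30 = -17*48 + 30 = -816 + 30 = -786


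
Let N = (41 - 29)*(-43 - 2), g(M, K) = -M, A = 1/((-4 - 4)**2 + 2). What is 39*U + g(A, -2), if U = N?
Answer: -1389961/66 ≈ -21060.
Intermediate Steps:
A = 1/66 (A = 1/((-8)**2 + 2) = 1/(64 + 2) = 1/66 ≈ 0.015152)
N = -540 (N = 12*(-45) = -540)
U = -540
39*U + g(A, -2) = 39*(-540) - 1*1/66 = -21060 - 1/66 = -1389961/66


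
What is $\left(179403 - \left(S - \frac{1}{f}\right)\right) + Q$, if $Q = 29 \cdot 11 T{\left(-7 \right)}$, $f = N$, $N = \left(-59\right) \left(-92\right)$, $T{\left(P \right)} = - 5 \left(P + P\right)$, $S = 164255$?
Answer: $\frac{203430585}{5428} \approx 37478.0$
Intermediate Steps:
$T{\left(P \right)} = - 10 P$ ($T{\left(P \right)} = - 5 \cdot 2 P = - 10 P$)
$N = 5428$
$f = 5428$
$Q = 22330$ ($Q = 29 \cdot 11 \left(\left(-10\right) \left(-7\right)\right) = 319 \cdot 70 = 22330$)
$\left(179403 - \left(S - \frac{1}{f}\right)\right) + Q = \left(179403 + \left(\frac{1}{5428} - 164255\right)\right) + 22330 = \left(179403 - \frac{891576139}{5428}\right) + 22330 = \frac{82223345}{5428} + 22330 = \frac{203430585}{5428}$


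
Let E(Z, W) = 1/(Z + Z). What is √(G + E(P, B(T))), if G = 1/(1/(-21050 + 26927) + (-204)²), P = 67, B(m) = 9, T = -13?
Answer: √8041424671292073722/32773349222 ≈ 0.086526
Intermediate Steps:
E(Z, W) = 1/(2*Z)
G = 5877/244577233 (G = 1/(1/5877 + 41616) = 1/(244577233/5877) = 5877/244577233 ≈ 2.4029e-5)
√(G + E(P, B(T))) = √(5877/244577233 + (½)/67) = √(5877/244577233 + (½)*(1/67)) = √(5877/244577233 + 1/134) = √(245364751/32773349222) = √8041424671292073722/32773349222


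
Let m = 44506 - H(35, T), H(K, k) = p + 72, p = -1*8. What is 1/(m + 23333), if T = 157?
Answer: 1/67775 ≈ 1.4755e-5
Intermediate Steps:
p = -8
H(K, k) = 64 (H(K, k) = -8 + 72 = 64)
m = 44442 (m = 44506 - 1*64 = 44506 - 64 = 44442)
1/(m + 23333) = 1/(44442 + 23333) = 1/67775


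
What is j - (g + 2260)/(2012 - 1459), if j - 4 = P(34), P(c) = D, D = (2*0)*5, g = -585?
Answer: 537/553 ≈ 0.97107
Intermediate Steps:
D = 0 (D = 0*5 = 0)
P(c) = 0
j = 4 (j = 4 + 0 = 4)
j - (g + 2260)/(2012 - 1459) = 4 - (-585 + 2260)/(2012 - 1459) = 4 - 1675/553 = 537/553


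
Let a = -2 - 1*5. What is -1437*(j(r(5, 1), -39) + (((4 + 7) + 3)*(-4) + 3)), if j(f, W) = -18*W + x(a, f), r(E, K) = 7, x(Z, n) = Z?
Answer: -922554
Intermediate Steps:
a = -7 (a = -2 - 5 = -7)
j(f, W) = -7 - 18*W (j(f, W) = -18*W - 7 = -7 - 18*W)
-1437*(j(r(5, 1), -39) + (((4 + 7) + 3)*(-4) + 3)) = -1437*((-7 - 18*(-39)) + (((4 + 7) + 3)*(-4) + 3)) = -1437*((-7 + 702) + ((11 + 3)*(-4) + 3)) = -1437*(695 + (14*(-4) + 3)) = -1437*(695 + (-56 + 3)) = -1437*(695 - 53) = -1437*642 = -922554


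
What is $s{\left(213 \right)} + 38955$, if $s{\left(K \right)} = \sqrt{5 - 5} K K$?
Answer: $38955$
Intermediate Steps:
$s{\left(K \right)} = 0$ ($s{\left(K \right)} = \sqrt{0} K K = 0 K K = 0 K = 0$)
$s{\left(213 \right)} + 38955 = 0 + 38955 = 38955$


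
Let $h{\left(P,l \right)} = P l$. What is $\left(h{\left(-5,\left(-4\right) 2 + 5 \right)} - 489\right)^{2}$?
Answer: $224676$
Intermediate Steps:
$\left(h{\left(-5,\left(-4\right) 2 + 5 \right)} - 489\right)^{2} = \left(- 5 \left(\left(-4\right) 2 + 5\right) - 489\right)^{2} = \left(- 5 \left(-8 + 5\right) - 489\right)^{2} = \left(\left(-5\right) \left(-3\right) - 489\right)^{2} = \left(15 - 489\right)^{2} = \left(-474\right)^{2} = 224676$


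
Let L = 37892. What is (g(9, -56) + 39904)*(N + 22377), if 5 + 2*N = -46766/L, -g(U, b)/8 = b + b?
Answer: 8647469944200/9473 ≈ 9.1285e+8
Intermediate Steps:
g(U, b) = -16*b (g(U, b) = -8*(b + b) = -16*b)
N = -118113/37892 (N = -5/2 + (-46766/37892)/2 = -5/2 + (-46766*1/37892)/2 = -5/2 + (½)*(-23383/18946) = -5/2 - 23383/37892 = -118113/37892 ≈ -3.1171)
(g(9, -56) + 39904)*(N + 22377) = (-16*(-56) + 39904)*(-118113/37892 + 22377) = (896 + 39904)*(847791171/37892) = 40800*(847791171/37892) = 8647469944200/9473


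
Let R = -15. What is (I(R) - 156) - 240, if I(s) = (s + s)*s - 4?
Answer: 50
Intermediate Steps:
I(s) = -4 + 2*s**2 (I(s) = (2*s)*s - 4 = 2*s**2 - 4 = -4 + 2*s**2)
(I(R) - 156) - 240 = ((-4 + 2*(-15)**2) - 156) - 240 = ((-4 + 2*225) - 156) - 240 = ((-4 + 450) - 156) - 240 = (446 - 156) - 240 = 290 - 240 = 50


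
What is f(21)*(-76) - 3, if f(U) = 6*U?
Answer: -9579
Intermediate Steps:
f(21)*(-76) - 3 = (6*21)*(-76) - 3 = 126*(-76) - 3 = -9576 - 3 = -9579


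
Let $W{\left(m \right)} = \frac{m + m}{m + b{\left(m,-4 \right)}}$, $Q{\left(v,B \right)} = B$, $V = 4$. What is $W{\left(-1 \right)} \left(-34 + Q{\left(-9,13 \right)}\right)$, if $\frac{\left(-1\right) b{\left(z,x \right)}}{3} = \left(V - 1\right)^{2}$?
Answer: $- \frac{3}{2} \approx -1.5$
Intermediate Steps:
$b{\left(z,x \right)} = -27$ ($b{\left(z,x \right)} = - 3 \left(4 - 1\right)^{2} = - 3 \cdot 3^{2} = \left(-3\right) 9 = -27$)
$W{\left(m \right)} = \frac{2 m}{-27 + m}$ ($W{\left(m \right)} = \frac{m + m}{m - 27} = \frac{2 m}{-27 + m}$)
$W{\left(-1 \right)} \left(-34 + Q{\left(-9,13 \right)}\right) = 2 \left(-1\right) \frac{1}{-27 - 1} \left(-34 + 13\right) = 2 \left(-1\right) \frac{1}{-28} \left(-21\right) = 2 \left(-1\right) \left(- \frac{1}{28}\right) \left(-21\right) = \frac{1}{14} \left(-21\right) = - \frac{3}{2}$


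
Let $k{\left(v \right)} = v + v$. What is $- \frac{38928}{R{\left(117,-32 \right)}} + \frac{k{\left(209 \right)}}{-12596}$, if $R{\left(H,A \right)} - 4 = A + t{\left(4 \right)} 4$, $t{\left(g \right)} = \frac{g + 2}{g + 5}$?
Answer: $\frac{183872437}{119662} \approx 1536.6$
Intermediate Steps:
$k{\left(v \right)} = 2 v$
$t{\left(g \right)} = \frac{2 + g}{5 + g}$
$R{\left(H,A \right)} = \frac{20}{3} + A$ ($R{\left(H,A \right)} = 4 + \left(A + \frac{2 + 4}{5 + 4} \cdot 4\right) = 4 + \left(A + \frac{1}{9} \cdot 6 \cdot 4\right) = 4 + \left(A + \frac{2}{3} \cdot 4\right) = 4 + \left(A + \frac{8}{3}\right) = 4 + \left(\frac{8}{3} + A\right) = \frac{20}{3} + A$)
$- \frac{38928}{R{\left(117,-32 \right)}} + \frac{k{\left(209 \right)}}{-12596} = - \frac{38928}{\frac{20}{3} - 32} + \frac{2 \cdot 209}{-12596} = - \frac{38928}{- \frac{76}{3}} + 418 \left(- \frac{1}{12596}\right) = \left(-38928\right) \left(- \frac{3}{76}\right) - \frac{209}{6298} = \frac{29196}{19} - \frac{209}{6298} = \frac{183872437}{119662}$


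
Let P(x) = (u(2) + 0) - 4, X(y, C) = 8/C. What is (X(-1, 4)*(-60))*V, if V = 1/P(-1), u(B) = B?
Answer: 60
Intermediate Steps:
P(x) = -2 (P(x) = (2 + 0) - 4 = 2 - 4 = -2)
V = -1/2 (V = 1/(-2) = -1/2 ≈ -0.50000)
(X(-1, 4)*(-60))*V = ((8/4)*(-60))*(-1/2) = ((8*(1/4))*(-60))*(-1/2) = (2*(-60))*(-1/2) = -120*(-1/2) = 60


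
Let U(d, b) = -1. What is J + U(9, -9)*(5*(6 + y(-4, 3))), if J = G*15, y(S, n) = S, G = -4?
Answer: -70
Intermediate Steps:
J = -60 (J = -4*15 = -60)
J + U(9, -9)*(5*(6 + y(-4, 3))) = -60 - 5*(6 - 4) = -60 - 5*2 = -60 - 1*10 = -60 - 10 = -70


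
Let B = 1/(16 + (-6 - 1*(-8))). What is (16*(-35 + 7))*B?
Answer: -224/9 ≈ -24.889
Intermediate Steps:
B = 1/18 (B = 1/(16 + (-6 + 8)) = 1/(16 + 2) = 1/18 ≈ 0.055556)
(16*(-35 + 7))*B = (16*(-35 + 7))*(1/18) = (16*(-28))*(1/18) = -448*1/18 = -224/9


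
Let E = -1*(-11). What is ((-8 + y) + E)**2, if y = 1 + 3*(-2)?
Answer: 4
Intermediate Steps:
E = 11
y = -5 (y = 1 - 6 = -5)
((-8 + y) + E)**2 = ((-8 - 5) + 11)**2 = (-13 + 11)**2 = (-2)**2 = 4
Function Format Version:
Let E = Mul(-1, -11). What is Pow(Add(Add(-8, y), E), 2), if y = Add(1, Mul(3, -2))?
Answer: 4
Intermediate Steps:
E = 11
y = -5 (y = Add(1, -6) = -5)
Pow(Add(Add(-8, y), E), 2) = Pow(Add(Add(-8, -5), 11), 2) = Pow(Add(-13, 11), 2) = Pow(-2, 2) = 4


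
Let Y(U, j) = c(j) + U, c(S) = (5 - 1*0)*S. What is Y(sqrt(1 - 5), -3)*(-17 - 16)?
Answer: 495 - 66*I ≈ 495.0 - 66.0*I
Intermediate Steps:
c(S) = 5*S (c(S) = (5 + 0)*S = 5*S)
Y(U, j) = U + 5*j (Y(U, j) = 5*j + U = U + 5*j)
Y(sqrt(1 - 5), -3)*(-17 - 16) = (sqrt(1 - 5) + 5*(-3))*(-17 - 16) = (sqrt(-4) - 15)*(-33) = (2*I - 15)*(-33) = (-15 + 2*I)*(-33) = 495 - 66*I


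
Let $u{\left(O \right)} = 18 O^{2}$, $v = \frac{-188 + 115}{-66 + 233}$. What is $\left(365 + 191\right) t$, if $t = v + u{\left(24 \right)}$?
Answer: $\frac{962648948}{167} \approx 5.7644 \cdot 10^{6}$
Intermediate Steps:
$v = - \frac{73}{167} \approx -0.43713$
$t = \frac{1731383}{167}$ ($t = - \frac{73}{167} + 18 \cdot 24^{2} = - \frac{73}{167} + 18 \cdot 576 = - \frac{73}{167} + 10368 = \frac{1731383}{167} \approx 10368.0$)
$\left(365 + 191\right) t = \left(365 + 191\right) \frac{1731383}{167} = 556 \cdot \frac{1731383}{167} = \frac{962648948}{167}$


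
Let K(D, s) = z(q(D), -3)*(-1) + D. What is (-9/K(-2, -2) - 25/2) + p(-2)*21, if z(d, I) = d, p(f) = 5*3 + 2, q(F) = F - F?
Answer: 349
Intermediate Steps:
q(F) = 0
p(f) = 17 (p(f) = 15 + 2 = 17)
K(D, s) = D (K(D, s) = 0*(-1) + D = 0 + D = D)
(-9/K(-2, -2) - 25/2) + p(-2)*21 = (-9/(-2) - 25/2) + 17*21 = (-9*(-½) - 25*½) + 357 = (9/2 - 25/2) + 357 = -8 + 357 = 349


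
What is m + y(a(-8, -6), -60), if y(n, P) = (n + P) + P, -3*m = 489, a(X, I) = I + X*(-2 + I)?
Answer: -225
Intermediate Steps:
m = -163 (m = -⅓*489 = -163)
y(n, P) = n + 2*P (y(n, P) = (P + n) + P = n + 2*P)
m + y(a(-8, -6), -60) = -163 + ((-6 - 2*(-8) - 6*(-8)) + 2*(-60)) = -163 + ((-6 + 16 + 48) - 120) = -163 + (58 - 120) = -163 - 62 = -225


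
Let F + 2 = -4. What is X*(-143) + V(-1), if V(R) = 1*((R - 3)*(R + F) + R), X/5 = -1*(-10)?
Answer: -7123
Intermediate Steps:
F = -6 (F = -2 - 4 = -6)
X = 50 (X = 5*(-1*(-10)) = 5*10 = 50)
V(R) = R + (-6 + R)*(-3 + R) (V(R) = 1*((R - 3)*(R - 6) + R) = 1*((-3 + R)*(-6 + R) + R) = 1*((-6 + R)*(-3 + R) + R) = 1*(R + (-6 + R)*(-3 + R)) = R + (-6 + R)*(-3 + R))
X*(-143) + V(-1) = 50*(-143) + (18 + (-1)² - 8*(-1)) = -7150 + (18 + 1 + 8) = -7150 + 27 = -7123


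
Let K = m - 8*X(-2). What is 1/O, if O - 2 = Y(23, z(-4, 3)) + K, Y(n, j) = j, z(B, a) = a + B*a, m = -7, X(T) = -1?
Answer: -⅙ ≈ -0.16667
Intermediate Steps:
K = 1 (K = -7 - 8*(-1) = -7 + 8 = 1)
O = -6 (O = 2 + (3*(1 - 4) + 1) = 2 + (3*(-3) + 1) = 2 + (-9 + 1) = 2 - 8 = -6)
1/O = 1/(-6) = -⅙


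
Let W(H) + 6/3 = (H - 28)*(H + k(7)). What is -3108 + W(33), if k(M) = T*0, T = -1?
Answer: -2945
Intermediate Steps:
k(M) = 0 (k(M) = -1*0 = 0)
W(H) = -2 + H*(-28 + H) (W(H) = -2 + (H - 28)*(H + 0) = -2 + (-28 + H)*H = -2 + H*(-28 + H))
-3108 + W(33) = -3108 + (-2 + 33**2 - 28*33) = -3108 + (-2 + 1089 - 924) = -3108 + 163 = -2945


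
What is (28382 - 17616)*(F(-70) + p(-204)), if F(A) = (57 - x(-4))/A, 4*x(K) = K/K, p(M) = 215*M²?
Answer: 1926562606237/20 ≈ 9.6328e+10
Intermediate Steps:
x(K) = ¼ (x(K) = (K/K)/4 = (¼)*1 = ¼)
F(A) = 227/(4*A) (F(A) = (57 - 1*¼)/A = (57 - ¼)/A = 227/(4*A))
(28382 - 17616)*(F(-70) + p(-204)) = (28382 - 17616)*((227/4)/(-70) + 215*(-204)²) = 10766*((227/4)*(-1/70) + 215*41616) = 10766*(-227/280 + 8947440) = 10766*(2505282973/280) = 1926562606237/20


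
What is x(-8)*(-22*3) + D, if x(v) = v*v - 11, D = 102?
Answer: -3396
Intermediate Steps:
x(v) = -11 + v² (x(v) = v² - 11 = -11 + v²)
x(-8)*(-22*3) + D = (-11 + (-8)²)*(-22*3) + 102 = (-11 + 64)*(-66) + 102 = 53*(-66) + 102 = -3498 + 102 = -3396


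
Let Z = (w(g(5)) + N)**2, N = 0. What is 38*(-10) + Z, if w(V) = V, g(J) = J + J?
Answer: -280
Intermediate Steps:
g(J) = 2*J
Z = 100 (Z = (2*5 + 0)**2 = (10 + 0)**2 = 10**2 = 100)
38*(-10) + Z = 38*(-10) + 100 = -380 + 100 = -280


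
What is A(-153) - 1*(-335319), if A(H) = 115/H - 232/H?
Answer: 5700436/17 ≈ 3.3532e+5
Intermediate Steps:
A(H) = -117/H
A(-153) - 1*(-335319) = -117/(-153) - 1*(-335319) = -117*(-1/153) + 335319 = 13/17 + 335319 = 5700436/17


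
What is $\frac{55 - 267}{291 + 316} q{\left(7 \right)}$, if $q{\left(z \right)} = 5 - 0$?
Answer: $- \frac{1060}{607} \approx -1.7463$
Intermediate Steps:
$q{\left(z \right)} = 5$ ($q{\left(z \right)} = 5 + 0 = 5$)
$\frac{55 - 267}{291 + 316} q{\left(7 \right)} = \frac{55 - 267}{291 + 316} \cdot 5 = - \frac{212}{607} \cdot 5 = \left(-212\right) \frac{1}{607} \cdot 5 = \left(- \frac{212}{607}\right) 5 = - \frac{1060}{607}$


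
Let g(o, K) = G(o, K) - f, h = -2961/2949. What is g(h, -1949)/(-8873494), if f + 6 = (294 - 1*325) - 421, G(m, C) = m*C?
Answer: -2373877/8722644602 ≈ -0.00027215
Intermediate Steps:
G(m, C) = C*m
h = -987/983 (h = -2961*1/2949 = -987/983 ≈ -1.0041)
f = -458 (f = -6 + ((294 - 1*325) - 421) = -6 + ((294 - 325) - 421) = -6 + (-31 - 421) = -6 - 452 = -458)
g(o, K) = 458 + K*o (g(o, K) = K*o - 1*(-458) = K*o + 458 = 458 + K*o)
g(h, -1949)/(-8873494) = (458 - 1949*(-987/983))/(-8873494) = (458 + 1923663/983)*(-1/8873494) = (2373877/983)*(-1/8873494) = -2373877/8722644602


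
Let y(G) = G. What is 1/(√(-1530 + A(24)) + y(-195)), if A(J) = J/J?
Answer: -195/39554 - I*√1529/39554 ≈ -0.00493 - 0.00098858*I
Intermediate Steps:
A(J) = 1
1/(√(-1530 + A(24)) + y(-195)) = 1/(√(-1530 + 1) - 195) = 1/(√(-1529) - 195) = 1/(I*√1529 - 195) = 1/(-195 + I*√1529)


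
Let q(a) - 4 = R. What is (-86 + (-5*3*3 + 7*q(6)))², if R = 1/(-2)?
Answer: 45369/4 ≈ 11342.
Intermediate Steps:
R = -½ ≈ -0.50000
q(a) = 7/2 (q(a) = 4 - ½ = 7/2)
(-86 + (-5*3*3 + 7*q(6)))² = (-86 + (-5*3*3 + 7*(7/2)))² = (-86 + (-15*3 + 49/2))² = (-86 + (-45 + 49/2))² = (-86 - 41/2)² = (-213/2)² = 45369/4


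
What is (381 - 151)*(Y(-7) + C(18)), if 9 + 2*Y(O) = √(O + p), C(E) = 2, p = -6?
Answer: -575 + 115*I*√13 ≈ -575.0 + 414.64*I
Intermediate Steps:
Y(O) = -9/2 + √(-6 + O)/2 (Y(O) = -9/2 + √(O - 6)/2 = -9/2 + √(-6 + O)/2)
(381 - 151)*(Y(-7) + C(18)) = (381 - 151)*((-9/2 + √(-6 - 7)/2) + 2) = 230*((-9/2 + √(-13)/2) + 2) = 230*((-9/2 + (I*√13)/2) + 2) = 230*((-9/2 + I*√13/2) + 2) = 230*(-5/2 + I*√13/2) = -575 + 115*I*√13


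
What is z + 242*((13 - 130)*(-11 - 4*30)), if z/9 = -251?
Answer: 3706875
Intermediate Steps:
z = -2259 (z = 9*(-251) = -2259)
z + 242*((13 - 130)*(-11 - 4*30)) = -2259 + 242*((13 - 130)*(-11 - 4*30)) = -2259 + 242*(-117*(-11 - 120)) = -2259 + 242*(-117*(-131)) = -2259 + 242*15327 = -2259 + 3709134 = 3706875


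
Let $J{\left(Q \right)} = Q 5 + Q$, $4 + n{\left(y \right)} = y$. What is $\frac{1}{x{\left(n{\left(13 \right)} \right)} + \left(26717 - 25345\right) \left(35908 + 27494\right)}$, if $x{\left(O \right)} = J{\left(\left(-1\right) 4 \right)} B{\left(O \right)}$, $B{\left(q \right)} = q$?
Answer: $\frac{1}{86987328} \approx 1.1496 \cdot 10^{-8}$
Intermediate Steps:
$n{\left(y \right)} = -4 + y$
$J{\left(Q \right)} = 6 Q$ ($J{\left(Q \right)} = 5 Q + Q = 6 Q$)
$x{\left(O \right)} = - 24 O$ ($x{\left(O \right)} = 6 \left(\left(-1\right) 4\right) O = 6 \left(-4\right) O = - 24 O$)
$\frac{1}{x{\left(n{\left(13 \right)} \right)} + \left(26717 - 25345\right) \left(35908 + 27494\right)} = \frac{1}{- 24 \left(-4 + 13\right) + \left(26717 - 25345\right) \left(35908 + 27494\right)} = \frac{1}{\left(-24\right) 9 + 1372 \cdot 63402} = \frac{1}{-216 + 86987544} = \frac{1}{86987328}$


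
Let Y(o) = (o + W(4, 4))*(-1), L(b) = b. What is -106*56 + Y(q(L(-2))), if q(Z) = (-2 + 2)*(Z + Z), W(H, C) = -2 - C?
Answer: -5930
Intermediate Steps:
q(Z) = 0 (q(Z) = 0*(2*Z) = 0)
Y(o) = 6 - o (Y(o) = (o + (-2 - 1*4))*(-1) = (o + (-2 - 4))*(-1) = (o - 6)*(-1) = (-6 + o)*(-1) = 6 - o)
-106*56 + Y(q(L(-2))) = -106*56 + (6 - 1*0) = -5936 + (6 + 0) = -5936 + 6 = -5930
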